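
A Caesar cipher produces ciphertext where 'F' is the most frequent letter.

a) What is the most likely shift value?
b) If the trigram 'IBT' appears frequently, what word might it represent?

Step 1: In English, 'E' is the most frequent letter (12.7%).
Step 2: The most frequent ciphertext letter is 'F' (position 5).
Step 3: Shift = (5 - 4) mod 26 = 1.
Step 4: Decrypt 'IBT' by shifting back 1:
  I -> H
  B -> A
  T -> S
Step 5: 'IBT' decrypts to 'HAS'.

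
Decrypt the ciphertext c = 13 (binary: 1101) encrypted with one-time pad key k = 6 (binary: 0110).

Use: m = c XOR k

Step 1: XOR ciphertext with key:
  Ciphertext: 1101
  Key:        0110
  XOR:        1011
Step 2: Plaintext = 1011 = 11 in decimal.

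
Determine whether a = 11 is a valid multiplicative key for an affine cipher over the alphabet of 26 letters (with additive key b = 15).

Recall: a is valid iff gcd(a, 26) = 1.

Step 1: Compute gcd(11, 26).
Step 2: gcd(11, 26) = 1.
Since gcd = 1, 11 is coprime with 26, so it is a valid key.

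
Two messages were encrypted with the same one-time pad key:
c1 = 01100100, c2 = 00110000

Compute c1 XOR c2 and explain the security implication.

Step 1: c1 XOR c2 = (m1 XOR k) XOR (m2 XOR k).
Step 2: By XOR associativity/commutativity: = m1 XOR m2 XOR k XOR k = m1 XOR m2.
Step 3: 01100100 XOR 00110000 = 01010100 = 84.
Step 4: The key cancels out! An attacker learns m1 XOR m2 = 84, revealing the relationship between plaintexts.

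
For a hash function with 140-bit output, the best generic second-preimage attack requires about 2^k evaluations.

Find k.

Step 1: The hash has a 140-bit output.
Step 2: Second-preimage resistance means: given a specific input x, it should be infeasible to find a different y with h(y) = h(x).
With a 140-bit output, a generic search for a second preimage costs about 2^140 evaluations (each trial matches the fixed target with probability 2^-140).
Step 3: Security level = 140 bits.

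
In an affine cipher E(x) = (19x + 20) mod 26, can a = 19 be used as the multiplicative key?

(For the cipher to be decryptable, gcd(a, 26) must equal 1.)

Step 1: Compute gcd(19, 26).
Step 2: gcd(19, 26) = 1.
Since gcd = 1, 19 is coprime with 26, so it is a valid key.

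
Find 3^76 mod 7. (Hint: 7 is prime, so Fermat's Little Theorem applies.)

Step 1: Since 7 is prime, by Fermat's Little Theorem: 3^6 = 1 (mod 7).
Step 2: Reduce exponent: 76 mod 6 = 4.
Step 3: So 3^76 = 3^4 (mod 7).
Step 4: 3^4 mod 7 = 4.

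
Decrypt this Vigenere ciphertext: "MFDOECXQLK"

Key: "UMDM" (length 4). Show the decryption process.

Step 1: Key 'UMDM' has length 4. Extended key: UMDMUMDMUM
Step 2: Decrypt each position:
  M(12) - U(20) = 18 = S
  F(5) - M(12) = 19 = T
  D(3) - D(3) = 0 = A
  O(14) - M(12) = 2 = C
  E(4) - U(20) = 10 = K
  C(2) - M(12) = 16 = Q
  X(23) - D(3) = 20 = U
  Q(16) - M(12) = 4 = E
  L(11) - U(20) = 17 = R
  K(10) - M(12) = 24 = Y
Plaintext: STACKQUERY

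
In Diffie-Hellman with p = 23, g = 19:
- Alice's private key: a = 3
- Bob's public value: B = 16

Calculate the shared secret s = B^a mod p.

Step 1: s = B^a mod p = 16^3 mod 23.
  16^1 mod 23 = 16
  16^2 mod 23 = (16 * 16) mod 23 = 3
  16^3 mod 23 = (3 * 16) mod 23 = 2
Result: shared secret = 2.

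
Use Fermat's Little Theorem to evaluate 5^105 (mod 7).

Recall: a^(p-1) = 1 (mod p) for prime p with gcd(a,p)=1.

Step 1: Since 7 is prime, by Fermat's Little Theorem: 5^6 = 1 (mod 7).
Step 2: Reduce exponent: 105 mod 6 = 3.
Step 3: So 5^105 = 5^3 (mod 7).
Step 4: 5^3 mod 7 = 6.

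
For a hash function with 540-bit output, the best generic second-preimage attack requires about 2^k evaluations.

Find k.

Step 1: The hash has a 540-bit output.
Step 2: Second-preimage resistance means: given a specific input x, it should be infeasible to find a different y with h(y) = h(x).
With a 540-bit output, a generic search for a second preimage costs about 2^540 evaluations (each trial matches the fixed target with probability 2^-540).
Step 3: Security level = 540 bits.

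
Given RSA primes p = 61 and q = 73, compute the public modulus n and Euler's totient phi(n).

Step 1: n = p * q = 61 * 73 = 4453.
Step 2: phi(n) = (p-1)(q-1) = 60 * 72 = 4320.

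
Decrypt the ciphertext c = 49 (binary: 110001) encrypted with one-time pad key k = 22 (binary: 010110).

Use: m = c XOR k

Step 1: XOR ciphertext with key:
  Ciphertext: 110001
  Key:        010110
  XOR:        100111
Step 2: Plaintext = 100111 = 39 in decimal.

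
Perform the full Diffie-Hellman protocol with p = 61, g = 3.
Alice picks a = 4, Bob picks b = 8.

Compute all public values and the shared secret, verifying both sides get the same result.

Step 1: A = g^a mod p = 3^4 mod 61 = 20.
Step 2: B = g^b mod p = 3^8 mod 61 = 34.
Step 3: Alice computes s = B^a mod p = 34^4 mod 61 = 9.
Step 4: Bob computes s = A^b mod p = 20^8 mod 61 = 9.
Both sides agree: shared secret = 9.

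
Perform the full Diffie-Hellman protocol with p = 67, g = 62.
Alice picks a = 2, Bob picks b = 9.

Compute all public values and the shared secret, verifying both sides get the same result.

Step 1: A = g^a mod p = 62^2 mod 67 = 25.
Step 2: B = g^b mod p = 62^9 mod 67 = 59.
Step 3: Alice computes s = B^a mod p = 59^2 mod 67 = 64.
Step 4: Bob computes s = A^b mod p = 25^9 mod 67 = 64.
Both sides agree: shared secret = 64.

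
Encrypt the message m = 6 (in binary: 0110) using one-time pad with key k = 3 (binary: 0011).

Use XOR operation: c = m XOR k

Step 1: Write out the XOR operation bit by bit:
  Message: 0110
  Key:     0011
  XOR:     0101
Step 2: Convert to decimal: 0101 = 5.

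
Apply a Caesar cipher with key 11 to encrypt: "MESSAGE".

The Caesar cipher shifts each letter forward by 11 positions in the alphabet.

Step 1: For each letter, shift forward by 11 positions (mod 26).
  M (position 12) -> position (12+11) mod 26 = 23 -> X
  E (position 4) -> position (4+11) mod 26 = 15 -> P
  S (position 18) -> position (18+11) mod 26 = 3 -> D
  S (position 18) -> position (18+11) mod 26 = 3 -> D
  A (position 0) -> position (0+11) mod 26 = 11 -> L
  G (position 6) -> position (6+11) mod 26 = 17 -> R
  E (position 4) -> position (4+11) mod 26 = 15 -> P
Result: XPDDLRP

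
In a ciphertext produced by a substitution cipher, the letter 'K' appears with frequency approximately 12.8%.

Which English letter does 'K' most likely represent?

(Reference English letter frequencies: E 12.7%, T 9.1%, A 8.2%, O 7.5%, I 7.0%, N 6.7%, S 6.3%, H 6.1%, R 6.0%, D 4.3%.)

Step 1: The observed frequency is 12.8%.
Step 2: Compare with English frequencies:
  E: 12.7% (difference: 0.1%) <-- closest
  T: 9.1% (difference: 3.7%)
  A: 8.2% (difference: 4.6%)
  O: 7.5% (difference: 5.3%)
  I: 7.0% (difference: 5.8%)
  N: 6.7% (difference: 6.1%)
  S: 6.3% (difference: 6.5%)
  H: 6.1% (difference: 6.7%)
  R: 6.0% (difference: 6.8%)
  D: 4.3% (difference: 8.5%)
Step 3: 'K' most likely represents 'E' (frequency 12.7%).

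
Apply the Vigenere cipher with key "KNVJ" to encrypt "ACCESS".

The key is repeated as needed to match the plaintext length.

Step 1: Repeat key to match plaintext length:
  Plaintext: ACCESS
  Key:       KNVJKN
Step 2: Encrypt each letter:
  A(0) + K(10) = (0+10) mod 26 = 10 = K
  C(2) + N(13) = (2+13) mod 26 = 15 = P
  C(2) + V(21) = (2+21) mod 26 = 23 = X
  E(4) + J(9) = (4+9) mod 26 = 13 = N
  S(18) + K(10) = (18+10) mod 26 = 2 = C
  S(18) + N(13) = (18+13) mod 26 = 5 = F
Ciphertext: KPXNCF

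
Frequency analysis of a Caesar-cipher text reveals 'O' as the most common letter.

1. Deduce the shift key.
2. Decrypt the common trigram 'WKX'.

Step 1: In English, 'E' is the most frequent letter (12.7%).
Step 2: The most frequent ciphertext letter is 'O' (position 14).
Step 3: Shift = (14 - 4) mod 26 = 10.
Step 4: Decrypt 'WKX' by shifting back 10:
  W -> M
  K -> A
  X -> N
Step 5: 'WKX' decrypts to 'MAN'.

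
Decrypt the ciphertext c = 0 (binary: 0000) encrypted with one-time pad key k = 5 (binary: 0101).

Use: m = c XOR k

Step 1: XOR ciphertext with key:
  Ciphertext: 0000
  Key:        0101
  XOR:        0101
Step 2: Plaintext = 0101 = 5 in decimal.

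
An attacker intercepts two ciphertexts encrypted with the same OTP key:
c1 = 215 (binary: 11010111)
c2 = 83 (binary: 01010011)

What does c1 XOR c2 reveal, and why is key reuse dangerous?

Step 1: c1 XOR c2 = (m1 XOR k) XOR (m2 XOR k).
Step 2: By XOR associativity/commutativity: = m1 XOR m2 XOR k XOR k = m1 XOR m2.
Step 3: 11010111 XOR 01010011 = 10000100 = 132.
Step 4: The key cancels out! An attacker learns m1 XOR m2 = 132, revealing the relationship between plaintexts.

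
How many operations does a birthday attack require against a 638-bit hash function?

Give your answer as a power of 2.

Step 1: The birthday paradox gives collision probability ~50% after sqrt(2^n) = 2^(n/2) hashes.
Step 2: For 638-bit output: 2^(638/2) = 2^319.
Step 3: Approximately 2^319 hash computations needed.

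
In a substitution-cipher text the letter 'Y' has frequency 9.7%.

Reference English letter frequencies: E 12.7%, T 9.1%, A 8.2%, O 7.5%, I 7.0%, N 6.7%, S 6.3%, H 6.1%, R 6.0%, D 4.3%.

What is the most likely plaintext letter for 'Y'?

Step 1: The observed frequency is 9.7%.
Step 2: Compare with English frequencies:
  E: 12.7% (difference: 3.0%)
  T: 9.1% (difference: 0.6%) <-- closest
  A: 8.2% (difference: 1.5%)
  O: 7.5% (difference: 2.2%)
  I: 7.0% (difference: 2.7%)
  N: 6.7% (difference: 3.0%)
  S: 6.3% (difference: 3.4%)
  H: 6.1% (difference: 3.6%)
  R: 6.0% (difference: 3.7%)
  D: 4.3% (difference: 5.4%)
Step 3: 'Y' most likely represents 'T' (frequency 9.1%).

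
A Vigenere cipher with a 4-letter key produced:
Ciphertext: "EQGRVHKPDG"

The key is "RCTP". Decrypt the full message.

Step 1: Key 'RCTP' has length 4. Extended key: RCTPRCTPRC
Step 2: Decrypt each position:
  E(4) - R(17) = 13 = N
  Q(16) - C(2) = 14 = O
  G(6) - T(19) = 13 = N
  R(17) - P(15) = 2 = C
  V(21) - R(17) = 4 = E
  H(7) - C(2) = 5 = F
  K(10) - T(19) = 17 = R
  P(15) - P(15) = 0 = A
  D(3) - R(17) = 12 = M
  G(6) - C(2) = 4 = E
Plaintext: NONCEFRAME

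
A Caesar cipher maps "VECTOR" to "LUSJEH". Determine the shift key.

Step 1: Compare first letters: V (position 21) -> L (position 11).
Step 2: Shift = (11 - 21) mod 26 = 16.
The shift value is 16.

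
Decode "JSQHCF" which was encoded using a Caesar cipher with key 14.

Step 1: Reverse the shift by subtracting 14 from each letter position.
  J (position 9) -> position (9-14) mod 26 = 21 -> V
  S (position 18) -> position (18-14) mod 26 = 4 -> E
  Q (position 16) -> position (16-14) mod 26 = 2 -> C
  H (position 7) -> position (7-14) mod 26 = 19 -> T
  C (position 2) -> position (2-14) mod 26 = 14 -> O
  F (position 5) -> position (5-14) mod 26 = 17 -> R
Decrypted message: VECTOR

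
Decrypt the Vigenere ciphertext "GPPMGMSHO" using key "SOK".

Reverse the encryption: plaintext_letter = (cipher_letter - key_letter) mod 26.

Step 1: Extend key: SOKSOKSOK
Step 2: Decrypt each letter (c - k) mod 26:
  G(6) - S(18) = (6-18) mod 26 = 14 = O
  P(15) - O(14) = (15-14) mod 26 = 1 = B
  P(15) - K(10) = (15-10) mod 26 = 5 = F
  M(12) - S(18) = (12-18) mod 26 = 20 = U
  G(6) - O(14) = (6-14) mod 26 = 18 = S
  M(12) - K(10) = (12-10) mod 26 = 2 = C
  S(18) - S(18) = (18-18) mod 26 = 0 = A
  H(7) - O(14) = (7-14) mod 26 = 19 = T
  O(14) - K(10) = (14-10) mod 26 = 4 = E
Plaintext: OBFUSCATE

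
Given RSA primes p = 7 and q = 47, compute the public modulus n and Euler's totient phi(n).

Step 1: n = p * q = 7 * 47 = 329.
Step 2: phi(n) = (p-1)(q-1) = 6 * 46 = 276.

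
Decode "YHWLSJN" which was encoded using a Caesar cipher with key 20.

Step 1: Reverse the shift by subtracting 20 from each letter position.
  Y (position 24) -> position (24-20) mod 26 = 4 -> E
  H (position 7) -> position (7-20) mod 26 = 13 -> N
  W (position 22) -> position (22-20) mod 26 = 2 -> C
  L (position 11) -> position (11-20) mod 26 = 17 -> R
  S (position 18) -> position (18-20) mod 26 = 24 -> Y
  J (position 9) -> position (9-20) mod 26 = 15 -> P
  N (position 13) -> position (13-20) mod 26 = 19 -> T
Decrypted message: ENCRYPT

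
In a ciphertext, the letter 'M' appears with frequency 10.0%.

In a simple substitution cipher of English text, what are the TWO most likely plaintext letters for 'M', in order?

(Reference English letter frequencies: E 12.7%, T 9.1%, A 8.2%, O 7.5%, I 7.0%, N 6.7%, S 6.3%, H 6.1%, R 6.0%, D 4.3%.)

Step 1: Observed frequency of 'M' is 10.0%.
Step 2: Compute distances to each reference frequency and sort:
  T (9.1%): difference = 0.9% <-- BEST
  A (8.2%): difference = 1.8% <-- RUNNER-UP
  O (7.5%): difference = 2.5%
  E (12.7%): difference = 2.7%
  I (7.0%): difference = 3.0%
Step 3: Most likely is 'T' (9.1%, diff 0.9%); second most likely is 'A' (8.2%, diff 1.8%).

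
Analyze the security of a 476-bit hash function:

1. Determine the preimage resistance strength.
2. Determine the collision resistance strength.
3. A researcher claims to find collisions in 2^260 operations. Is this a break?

Step 1: Preimage resistance requires brute-force of 2^476 operations.
Step 2: Collision resistance (birthday bound) = 2^(476/2) = 2^238.
Step 3: The claimed attack costs 2^260 operations.
Step 4: Since 2^260 >= 2^238, the claimed attack is no faster than the generic birthday attack, so this does not break collision resistance.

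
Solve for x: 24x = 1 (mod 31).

Step 1: We need x such that 24 * x = 1 (mod 31).
Step 2: Using the extended Euclidean algorithm or trial:
  24 * 22 = 528 = 17 * 31 + 1.
Step 3: Since 528 mod 31 = 1, the inverse is x = 22.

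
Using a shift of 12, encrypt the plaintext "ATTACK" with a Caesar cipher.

Step 1: For each letter, shift forward by 12 positions (mod 26).
  A (position 0) -> position (0+12) mod 26 = 12 -> M
  T (position 19) -> position (19+12) mod 26 = 5 -> F
  T (position 19) -> position (19+12) mod 26 = 5 -> F
  A (position 0) -> position (0+12) mod 26 = 12 -> M
  C (position 2) -> position (2+12) mod 26 = 14 -> O
  K (position 10) -> position (10+12) mod 26 = 22 -> W
Result: MFFMOW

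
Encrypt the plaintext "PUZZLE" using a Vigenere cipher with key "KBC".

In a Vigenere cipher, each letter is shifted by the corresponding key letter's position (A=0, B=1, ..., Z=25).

Step 1: Repeat key to match plaintext length:
  Plaintext: PUZZLE
  Key:       KBCKBC
Step 2: Encrypt each letter:
  P(15) + K(10) = (15+10) mod 26 = 25 = Z
  U(20) + B(1) = (20+1) mod 26 = 21 = V
  Z(25) + C(2) = (25+2) mod 26 = 1 = B
  Z(25) + K(10) = (25+10) mod 26 = 9 = J
  L(11) + B(1) = (11+1) mod 26 = 12 = M
  E(4) + C(2) = (4+2) mod 26 = 6 = G
Ciphertext: ZVBJMG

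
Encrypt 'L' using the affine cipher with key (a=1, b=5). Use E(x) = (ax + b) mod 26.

Step 1: Convert 'L' to number: x = 11.
Step 2: E(11) = (1 * 11 + 5) mod 26 = 16 mod 26 = 16.
Step 3: Convert 16 back to letter: Q.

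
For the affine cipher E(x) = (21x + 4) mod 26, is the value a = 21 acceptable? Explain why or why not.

Step 1: Compute gcd(21, 26).
Step 2: gcd(21, 26) = 1.
Since gcd = 1, 21 is coprime with 26, so it is a valid key.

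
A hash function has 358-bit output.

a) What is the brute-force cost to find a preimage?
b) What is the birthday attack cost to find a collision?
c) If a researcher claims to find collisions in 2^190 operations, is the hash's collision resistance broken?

Step 1: Preimage resistance requires brute-force of 2^358 operations.
Step 2: Collision resistance (birthday bound) = 2^(358/2) = 2^179.
Step 3: The claimed attack costs 2^190 operations.
Step 4: Since 2^190 >= 2^179, the claimed attack is no faster than the generic birthday attack, so this does not break collision resistance.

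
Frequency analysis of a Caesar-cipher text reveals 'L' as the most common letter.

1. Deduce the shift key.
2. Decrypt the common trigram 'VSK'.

Step 1: In English, 'E' is the most frequent letter (12.7%).
Step 2: The most frequent ciphertext letter is 'L' (position 11).
Step 3: Shift = (11 - 4) mod 26 = 7.
Step 4: Decrypt 'VSK' by shifting back 7:
  V -> O
  S -> L
  K -> D
Step 5: 'VSK' decrypts to 'OLD'.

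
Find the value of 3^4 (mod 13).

Step 1: Compute 3^4 mod 13 step by step, reducing modulo 13 at each step.
  3^1 mod 13 = 3
  3^2 mod 13 = (3 * 3) mod 13 = 9
  3^3 mod 13 = (9 * 3) mod 13 = 1
  3^4 mod 13 = (1 * 3) mod 13 = 3
Step 2: Result = 3.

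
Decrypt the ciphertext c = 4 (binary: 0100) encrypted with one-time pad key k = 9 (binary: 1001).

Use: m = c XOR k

Step 1: XOR ciphertext with key:
  Ciphertext: 0100
  Key:        1001
  XOR:        1101
Step 2: Plaintext = 1101 = 13 in decimal.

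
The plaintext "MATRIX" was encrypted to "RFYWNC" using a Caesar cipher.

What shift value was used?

Step 1: Compare first letters: M (position 12) -> R (position 17).
Step 2: Shift = (17 - 12) mod 26 = 5.
The shift value is 5.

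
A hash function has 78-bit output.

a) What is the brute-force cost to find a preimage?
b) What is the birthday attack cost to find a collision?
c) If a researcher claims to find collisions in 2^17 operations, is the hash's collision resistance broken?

Step 1: Preimage resistance requires brute-force of 2^78 operations.
Step 2: Collision resistance (birthday bound) = 2^(78/2) = 2^39.
Step 3: The claimed attack costs 2^17 operations.
Step 4: Since 2^17 < 2^39, the claimed attack beats the generic birthday bound, so collision resistance is broken.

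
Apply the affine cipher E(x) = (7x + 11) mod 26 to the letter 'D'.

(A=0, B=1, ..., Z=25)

Step 1: Convert 'D' to number: x = 3.
Step 2: E(3) = (7 * 3 + 11) mod 26 = 32 mod 26 = 6.
Step 3: Convert 6 back to letter: G.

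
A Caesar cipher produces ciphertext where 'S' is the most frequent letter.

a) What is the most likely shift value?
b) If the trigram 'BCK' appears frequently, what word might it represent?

Step 1: In English, 'E' is the most frequent letter (12.7%).
Step 2: The most frequent ciphertext letter is 'S' (position 18).
Step 3: Shift = (18 - 4) mod 26 = 14.
Step 4: Decrypt 'BCK' by shifting back 14:
  B -> N
  C -> O
  K -> W
Step 5: 'BCK' decrypts to 'NOW'.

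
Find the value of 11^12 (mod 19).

Step 1: Compute 11^12 mod 19 step by step, reducing modulo 19 at each step.
  11^1 mod 19 = 11
  11^2 mod 19 = (11 * 11) mod 19 = 7
  11^3 mod 19 = (7 * 11) mod 19 = 1
  11^4 mod 19 = (1 * 11) mod 19 = 11
  11^5 mod 19 = (11 * 11) mod 19 = 7
  11^6 mod 19 = (7 * 11) mod 19 = 1
  11^7 mod 19 = (1 * 11) mod 19 = 11
  11^8 mod 19 = (11 * 11) mod 19 = 7
  11^9 mod 19 = (7 * 11) mod 19 = 1
  11^10 mod 19 = (1 * 11) mod 19 = 11
  11^11 mod 19 = (11 * 11) mod 19 = 7
  11^12 mod 19 = (7 * 11) mod 19 = 1
Step 2: Result = 1.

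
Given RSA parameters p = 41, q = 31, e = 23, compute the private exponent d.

Step 1: n = 41 * 31 = 1271.
Step 2: phi(n) = 40 * 30 = 1200.
Step 3: Find d such that 23 * d = 1 (mod 1200).
Step 4: d = 23^(-1) mod 1200 = 887.
Verification: 23 * 887 = 20401 = 17 * 1200 + 1.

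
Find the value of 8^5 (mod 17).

Step 1: Compute 8^5 mod 17 step by step, reducing modulo 17 at each step.
  8^1 mod 17 = 8
  8^2 mod 17 = (8 * 8) mod 17 = 13
  8^3 mod 17 = (13 * 8) mod 17 = 2
  8^4 mod 17 = (2 * 8) mod 17 = 16
  8^5 mod 17 = (16 * 8) mod 17 = 9
Step 2: Result = 9.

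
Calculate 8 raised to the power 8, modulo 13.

Step 1: Compute 8^8 mod 13 step by step, reducing modulo 13 at each step.
  8^1 mod 13 = 8
  8^2 mod 13 = (8 * 8) mod 13 = 12
  8^3 mod 13 = (12 * 8) mod 13 = 5
  8^4 mod 13 = (5 * 8) mod 13 = 1
  8^5 mod 13 = (1 * 8) mod 13 = 8
  8^6 mod 13 = (8 * 8) mod 13 = 12
  8^7 mod 13 = (12 * 8) mod 13 = 5
  8^8 mod 13 = (5 * 8) mod 13 = 1
Step 2: Result = 1.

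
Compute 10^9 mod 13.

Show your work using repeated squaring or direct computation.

Step 1: Compute 10^9 mod 13 step by step, reducing modulo 13 at each step.
  10^1 mod 13 = 10
  10^2 mod 13 = (10 * 10) mod 13 = 9
  10^3 mod 13 = (9 * 10) mod 13 = 12
  10^4 mod 13 = (12 * 10) mod 13 = 3
  10^5 mod 13 = (3 * 10) mod 13 = 4
  10^6 mod 13 = (4 * 10) mod 13 = 1
  10^7 mod 13 = (1 * 10) mod 13 = 10
  10^8 mod 13 = (10 * 10) mod 13 = 9
  10^9 mod 13 = (9 * 10) mod 13 = 12
Step 2: Result = 12.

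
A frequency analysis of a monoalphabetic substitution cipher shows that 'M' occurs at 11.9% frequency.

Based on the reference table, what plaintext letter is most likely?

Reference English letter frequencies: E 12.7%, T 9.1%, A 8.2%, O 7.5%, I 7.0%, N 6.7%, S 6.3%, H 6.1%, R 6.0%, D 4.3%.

Step 1: The observed frequency is 11.9%.
Step 2: Compare with English frequencies:
  E: 12.7% (difference: 0.8%) <-- closest
  T: 9.1% (difference: 2.8%)
  A: 8.2% (difference: 3.7%)
  O: 7.5% (difference: 4.4%)
  I: 7.0% (difference: 4.9%)
  N: 6.7% (difference: 5.2%)
  S: 6.3% (difference: 5.6%)
  H: 6.1% (difference: 5.8%)
  R: 6.0% (difference: 5.9%)
  D: 4.3% (difference: 7.6%)
Step 3: 'M' most likely represents 'E' (frequency 12.7%).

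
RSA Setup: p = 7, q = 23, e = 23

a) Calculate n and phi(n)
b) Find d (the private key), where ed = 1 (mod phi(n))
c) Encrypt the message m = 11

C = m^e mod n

Step 1: n = 7 * 23 = 161.
Step 2: phi(n) = (7-1)(23-1) = 6 * 22 = 132.
Step 3: Find d = 23^(-1) mod 132 = 23.
  Verify: 23 * 23 = 529 = 1 (mod 132).
Step 4: C = 11^23 mod 161 = 149.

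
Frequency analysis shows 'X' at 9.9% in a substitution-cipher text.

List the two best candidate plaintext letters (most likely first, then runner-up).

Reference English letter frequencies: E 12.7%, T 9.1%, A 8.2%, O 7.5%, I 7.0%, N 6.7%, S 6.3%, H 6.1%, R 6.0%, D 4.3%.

Step 1: Observed frequency of 'X' is 9.9%.
Step 2: Compute distances to each reference frequency and sort:
  T (9.1%): difference = 0.8% <-- BEST
  A (8.2%): difference = 1.7% <-- RUNNER-UP
  O (7.5%): difference = 2.4%
  E (12.7%): difference = 2.8%
  I (7.0%): difference = 2.9%
Step 3: Most likely is 'T' (9.1%, diff 0.8%); second most likely is 'A' (8.2%, diff 1.7%).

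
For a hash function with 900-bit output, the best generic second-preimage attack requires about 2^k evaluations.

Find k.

Step 1: The hash has a 900-bit output.
Step 2: Second-preimage resistance means: given a specific input x, it should be infeasible to find a different y with h(y) = h(x).
With a 900-bit output, a generic search for a second preimage costs about 2^900 evaluations (each trial matches the fixed target with probability 2^-900).
Step 3: Security level = 900 bits.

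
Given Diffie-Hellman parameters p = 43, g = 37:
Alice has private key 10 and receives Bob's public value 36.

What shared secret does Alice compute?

Step 1: s = B^a mod p = 36^10 mod 43.
  36^1 mod 43 = 36
  36^2 mod 43 = (36 * 36) mod 43 = 6
  36^3 mod 43 = (6 * 36) mod 43 = 1
  36^4 mod 43 = (1 * 36) mod 43 = 36
  36^5 mod 43 = (36 * 36) mod 43 = 6
  36^6 mod 43 = (6 * 36) mod 43 = 1
  36^7 mod 43 = (1 * 36) mod 43 = 36
  36^8 mod 43 = (36 * 36) mod 43 = 6
  36^9 mod 43 = (6 * 36) mod 43 = 1
  36^10 mod 43 = (1 * 36) mod 43 = 36
Result: shared secret = 36.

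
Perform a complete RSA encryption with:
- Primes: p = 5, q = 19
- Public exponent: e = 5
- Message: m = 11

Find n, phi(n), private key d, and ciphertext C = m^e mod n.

Step 1: n = 5 * 19 = 95.
Step 2: phi(n) = (5-1)(19-1) = 4 * 18 = 72.
Step 3: Find d = 5^(-1) mod 72 = 29.
  Verify: 5 * 29 = 145 = 1 (mod 72).
Step 4: C = 11^5 mod 95 = 26.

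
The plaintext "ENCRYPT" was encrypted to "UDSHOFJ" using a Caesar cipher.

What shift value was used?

Step 1: Compare first letters: E (position 4) -> U (position 20).
Step 2: Shift = (20 - 4) mod 26 = 16.
The shift value is 16.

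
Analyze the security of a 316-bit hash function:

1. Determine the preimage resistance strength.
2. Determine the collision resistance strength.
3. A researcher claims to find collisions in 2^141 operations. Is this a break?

Step 1: Preimage resistance requires brute-force of 2^316 operations.
Step 2: Collision resistance (birthday bound) = 2^(316/2) = 2^158.
Step 3: The claimed attack costs 2^141 operations.
Step 4: Since 2^141 < 2^158, the claimed attack beats the generic birthday bound, so collision resistance is broken.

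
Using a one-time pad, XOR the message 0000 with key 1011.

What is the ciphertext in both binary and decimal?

Step 1: Write out the XOR operation bit by bit:
  Message: 0000
  Key:     1011
  XOR:     1011
Step 2: Convert to decimal: 1011 = 11.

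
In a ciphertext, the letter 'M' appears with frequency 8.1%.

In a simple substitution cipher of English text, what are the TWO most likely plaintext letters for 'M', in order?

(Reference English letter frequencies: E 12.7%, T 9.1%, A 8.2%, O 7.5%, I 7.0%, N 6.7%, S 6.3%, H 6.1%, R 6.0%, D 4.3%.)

Step 1: Observed frequency of 'M' is 8.1%.
Step 2: Compute distances to each reference frequency and sort:
  A (8.2%): difference = 0.1% <-- BEST
  O (7.5%): difference = 0.6% <-- RUNNER-UP
  T (9.1%): difference = 1.0%
  I (7.0%): difference = 1.1%
  N (6.7%): difference = 1.4%
Step 3: Most likely is 'A' (8.2%, diff 0.1%); second most likely is 'O' (7.5%, diff 0.6%).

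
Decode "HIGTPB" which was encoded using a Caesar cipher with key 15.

Step 1: Reverse the shift by subtracting 15 from each letter position.
  H (position 7) -> position (7-15) mod 26 = 18 -> S
  I (position 8) -> position (8-15) mod 26 = 19 -> T
  G (position 6) -> position (6-15) mod 26 = 17 -> R
  T (position 19) -> position (19-15) mod 26 = 4 -> E
  P (position 15) -> position (15-15) mod 26 = 0 -> A
  B (position 1) -> position (1-15) mod 26 = 12 -> M
Decrypted message: STREAM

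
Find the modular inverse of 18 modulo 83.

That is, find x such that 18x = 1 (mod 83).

Step 1: We need x such that 18 * x = 1 (mod 83).
Step 2: Using the extended Euclidean algorithm or trial:
  18 * 60 = 1080 = 13 * 83 + 1.
Step 3: Since 1080 mod 83 = 1, the inverse is x = 60.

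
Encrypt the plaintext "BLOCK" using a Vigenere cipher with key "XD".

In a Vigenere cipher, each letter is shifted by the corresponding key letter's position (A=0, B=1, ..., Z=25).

Step 1: Repeat key to match plaintext length:
  Plaintext: BLOCK
  Key:       XDXDX
Step 2: Encrypt each letter:
  B(1) + X(23) = (1+23) mod 26 = 24 = Y
  L(11) + D(3) = (11+3) mod 26 = 14 = O
  O(14) + X(23) = (14+23) mod 26 = 11 = L
  C(2) + D(3) = (2+3) mod 26 = 5 = F
  K(10) + X(23) = (10+23) mod 26 = 7 = H
Ciphertext: YOLFH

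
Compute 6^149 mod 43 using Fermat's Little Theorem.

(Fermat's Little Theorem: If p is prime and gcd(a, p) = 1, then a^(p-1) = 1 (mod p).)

Step 1: Since 43 is prime, by Fermat's Little Theorem: 6^42 = 1 (mod 43).
Step 2: Reduce exponent: 149 mod 42 = 23.
Step 3: So 6^149 = 6^23 (mod 43).
Step 4: 6^23 mod 43 = 36.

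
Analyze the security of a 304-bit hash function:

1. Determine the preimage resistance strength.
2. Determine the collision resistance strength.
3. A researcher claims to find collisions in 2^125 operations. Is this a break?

Step 1: Preimage resistance requires brute-force of 2^304 operations.
Step 2: Collision resistance (birthday bound) = 2^(304/2) = 2^152.
Step 3: The claimed attack costs 2^125 operations.
Step 4: Since 2^125 < 2^152, the claimed attack beats the generic birthday bound, so collision resistance is broken.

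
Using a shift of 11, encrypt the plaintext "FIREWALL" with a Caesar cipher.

Step 1: For each letter, shift forward by 11 positions (mod 26).
  F (position 5) -> position (5+11) mod 26 = 16 -> Q
  I (position 8) -> position (8+11) mod 26 = 19 -> T
  R (position 17) -> position (17+11) mod 26 = 2 -> C
  E (position 4) -> position (4+11) mod 26 = 15 -> P
  W (position 22) -> position (22+11) mod 26 = 7 -> H
  A (position 0) -> position (0+11) mod 26 = 11 -> L
  L (position 11) -> position (11+11) mod 26 = 22 -> W
  L (position 11) -> position (11+11) mod 26 = 22 -> W
Result: QTCPHLWW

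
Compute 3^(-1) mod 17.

Step 1: We need x such that 3 * x = 1 (mod 17).
Step 2: Using the extended Euclidean algorithm or trial:
  3 * 6 = 18 = 1 * 17 + 1.
Step 3: Since 18 mod 17 = 1, the inverse is x = 6.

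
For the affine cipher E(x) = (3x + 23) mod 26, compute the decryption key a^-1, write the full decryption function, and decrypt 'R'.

Step 1: Find a^-1, the modular inverse of 3 mod 26.
Step 2: We need 3 * a^-1 = 1 (mod 26).
Step 3: 3 * 9 = 27 = 1 * 26 + 1, so a^-1 = 9.
Step 4: D(y) = 9(y - 23) mod 26.
Step 5: Apply to 'R' (y = 17): D(17) = 9 * (17 - 23) mod 26 = 9 * -6 mod 26 = 24 -> 'Y'.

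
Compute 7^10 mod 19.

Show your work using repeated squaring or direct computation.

Step 1: Compute 7^10 mod 19 step by step, reducing modulo 19 at each step.
  7^1 mod 19 = 7
  7^2 mod 19 = (7 * 7) mod 19 = 11
  7^3 mod 19 = (11 * 7) mod 19 = 1
  7^4 mod 19 = (1 * 7) mod 19 = 7
  7^5 mod 19 = (7 * 7) mod 19 = 11
  7^6 mod 19 = (11 * 7) mod 19 = 1
  7^7 mod 19 = (1 * 7) mod 19 = 7
  7^8 mod 19 = (7 * 7) mod 19 = 11
  7^9 mod 19 = (11 * 7) mod 19 = 1
  7^10 mod 19 = (1 * 7) mod 19 = 7
Step 2: Result = 7.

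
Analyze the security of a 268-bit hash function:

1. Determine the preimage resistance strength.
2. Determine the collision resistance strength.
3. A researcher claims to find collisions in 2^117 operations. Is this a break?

Step 1: Preimage resistance requires brute-force of 2^268 operations.
Step 2: Collision resistance (birthday bound) = 2^(268/2) = 2^134.
Step 3: The claimed attack costs 2^117 operations.
Step 4: Since 2^117 < 2^134, the claimed attack beats the generic birthday bound, so collision resistance is broken.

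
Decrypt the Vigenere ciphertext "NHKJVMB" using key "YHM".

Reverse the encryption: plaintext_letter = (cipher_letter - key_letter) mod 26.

Step 1: Extend key: YHMYHMY
Step 2: Decrypt each letter (c - k) mod 26:
  N(13) - Y(24) = (13-24) mod 26 = 15 = P
  H(7) - H(7) = (7-7) mod 26 = 0 = A
  K(10) - M(12) = (10-12) mod 26 = 24 = Y
  J(9) - Y(24) = (9-24) mod 26 = 11 = L
  V(21) - H(7) = (21-7) mod 26 = 14 = O
  M(12) - M(12) = (12-12) mod 26 = 0 = A
  B(1) - Y(24) = (1-24) mod 26 = 3 = D
Plaintext: PAYLOAD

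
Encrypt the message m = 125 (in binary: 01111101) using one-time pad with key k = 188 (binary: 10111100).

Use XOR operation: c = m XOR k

Step 1: Write out the XOR operation bit by bit:
  Message: 01111101
  Key:     10111100
  XOR:     11000001
Step 2: Convert to decimal: 11000001 = 193.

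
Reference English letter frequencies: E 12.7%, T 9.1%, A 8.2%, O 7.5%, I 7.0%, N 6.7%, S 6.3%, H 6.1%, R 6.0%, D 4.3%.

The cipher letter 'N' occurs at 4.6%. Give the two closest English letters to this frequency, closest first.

Step 1: Observed frequency of 'N' is 4.6%.
Step 2: Compute distances to each reference frequency and sort:
  D (4.3%): difference = 0.3% <-- BEST
  R (6.0%): difference = 1.4% <-- RUNNER-UP
  H (6.1%): difference = 1.5%
  S (6.3%): difference = 1.7%
  N (6.7%): difference = 2.1%
Step 3: Most likely is 'D' (4.3%, diff 0.3%); second most likely is 'R' (6.0%, diff 1.4%).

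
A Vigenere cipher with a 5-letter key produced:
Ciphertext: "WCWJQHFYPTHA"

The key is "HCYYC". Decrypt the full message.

Step 1: Key 'HCYYC' has length 5. Extended key: HCYYCHCYYCHC
Step 2: Decrypt each position:
  W(22) - H(7) = 15 = P
  C(2) - C(2) = 0 = A
  W(22) - Y(24) = 24 = Y
  J(9) - Y(24) = 11 = L
  Q(16) - C(2) = 14 = O
  H(7) - H(7) = 0 = A
  F(5) - C(2) = 3 = D
  Y(24) - Y(24) = 0 = A
  P(15) - Y(24) = 17 = R
  T(19) - C(2) = 17 = R
  H(7) - H(7) = 0 = A
  A(0) - C(2) = 24 = Y
Plaintext: PAYLOADARRAY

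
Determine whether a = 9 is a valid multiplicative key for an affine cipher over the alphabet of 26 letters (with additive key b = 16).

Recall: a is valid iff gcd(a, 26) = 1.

Step 1: Compute gcd(9, 26).
Step 2: gcd(9, 26) = 1.
Since gcd = 1, 9 is coprime with 26, so it is a valid key.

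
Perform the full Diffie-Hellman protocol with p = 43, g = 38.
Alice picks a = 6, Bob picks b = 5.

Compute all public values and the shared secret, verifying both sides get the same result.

Step 1: A = g^a mod p = 38^6 mod 43 = 16.
Step 2: B = g^b mod p = 38^5 mod 43 = 14.
Step 3: Alice computes s = B^a mod p = 14^6 mod 43 = 21.
Step 4: Bob computes s = A^b mod p = 16^5 mod 43 = 21.
Both sides agree: shared secret = 21.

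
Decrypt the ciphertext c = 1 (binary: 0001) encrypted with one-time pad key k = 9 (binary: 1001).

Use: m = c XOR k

Step 1: XOR ciphertext with key:
  Ciphertext: 0001
  Key:        1001
  XOR:        1000
Step 2: Plaintext = 1000 = 8 in decimal.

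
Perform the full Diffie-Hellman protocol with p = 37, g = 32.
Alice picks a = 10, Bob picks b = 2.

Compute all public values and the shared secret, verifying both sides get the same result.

Step 1: A = g^a mod p = 32^10 mod 37 = 30.
Step 2: B = g^b mod p = 32^2 mod 37 = 25.
Step 3: Alice computes s = B^a mod p = 25^10 mod 37 = 12.
Step 4: Bob computes s = A^b mod p = 30^2 mod 37 = 12.
Both sides agree: shared secret = 12.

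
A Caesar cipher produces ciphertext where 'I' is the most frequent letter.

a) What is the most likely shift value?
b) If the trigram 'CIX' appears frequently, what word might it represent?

Step 1: In English, 'E' is the most frequent letter (12.7%).
Step 2: The most frequent ciphertext letter is 'I' (position 8).
Step 3: Shift = (8 - 4) mod 26 = 4.
Step 4: Decrypt 'CIX' by shifting back 4:
  C -> Y
  I -> E
  X -> T
Step 5: 'CIX' decrypts to 'YET'.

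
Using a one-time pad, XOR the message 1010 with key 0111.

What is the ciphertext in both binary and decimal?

Step 1: Write out the XOR operation bit by bit:
  Message: 1010
  Key:     0111
  XOR:     1101
Step 2: Convert to decimal: 1101 = 13.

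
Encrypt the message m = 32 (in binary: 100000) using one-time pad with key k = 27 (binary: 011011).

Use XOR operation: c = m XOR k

Step 1: Write out the XOR operation bit by bit:
  Message: 100000
  Key:     011011
  XOR:     111011
Step 2: Convert to decimal: 111011 = 59.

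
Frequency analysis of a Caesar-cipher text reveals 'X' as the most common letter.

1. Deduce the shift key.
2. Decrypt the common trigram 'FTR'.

Step 1: In English, 'E' is the most frequent letter (12.7%).
Step 2: The most frequent ciphertext letter is 'X' (position 23).
Step 3: Shift = (23 - 4) mod 26 = 19.
Step 4: Decrypt 'FTR' by shifting back 19:
  F -> M
  T -> A
  R -> Y
Step 5: 'FTR' decrypts to 'MAY'.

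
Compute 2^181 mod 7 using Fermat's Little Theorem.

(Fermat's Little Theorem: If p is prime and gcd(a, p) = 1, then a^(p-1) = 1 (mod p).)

Step 1: Since 7 is prime, by Fermat's Little Theorem: 2^6 = 1 (mod 7).
Step 2: Reduce exponent: 181 mod 6 = 1.
Step 3: So 2^181 = 2^1 (mod 7).
Step 4: 2^1 mod 7 = 2.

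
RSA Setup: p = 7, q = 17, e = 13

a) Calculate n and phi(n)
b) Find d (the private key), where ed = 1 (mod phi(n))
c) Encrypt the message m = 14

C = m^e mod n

Step 1: n = 7 * 17 = 119.
Step 2: phi(n) = (7-1)(17-1) = 6 * 16 = 96.
Step 3: Find d = 13^(-1) mod 96 = 37.
  Verify: 13 * 37 = 481 = 1 (mod 96).
Step 4: C = 14^13 mod 119 = 56.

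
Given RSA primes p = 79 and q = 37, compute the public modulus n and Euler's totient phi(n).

Step 1: n = p * q = 79 * 37 = 2923.
Step 2: phi(n) = (p-1)(q-1) = 78 * 36 = 2808.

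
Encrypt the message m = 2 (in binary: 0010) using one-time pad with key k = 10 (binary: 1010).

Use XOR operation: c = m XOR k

Step 1: Write out the XOR operation bit by bit:
  Message: 0010
  Key:     1010
  XOR:     1000
Step 2: Convert to decimal: 1000 = 8.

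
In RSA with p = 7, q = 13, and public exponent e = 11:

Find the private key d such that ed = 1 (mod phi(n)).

Step 1: n = 7 * 13 = 91.
Step 2: phi(n) = 6 * 12 = 72.
Step 3: Find d such that 11 * d = 1 (mod 72).
Step 4: d = 11^(-1) mod 72 = 59.
Verification: 11 * 59 = 649 = 9 * 72 + 1.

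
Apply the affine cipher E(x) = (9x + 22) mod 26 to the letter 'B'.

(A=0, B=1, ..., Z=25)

Step 1: Convert 'B' to number: x = 1.
Step 2: E(1) = (9 * 1 + 22) mod 26 = 31 mod 26 = 5.
Step 3: Convert 5 back to letter: F.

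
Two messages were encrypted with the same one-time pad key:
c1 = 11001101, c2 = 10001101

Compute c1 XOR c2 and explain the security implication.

Step 1: c1 XOR c2 = (m1 XOR k) XOR (m2 XOR k).
Step 2: By XOR associativity/commutativity: = m1 XOR m2 XOR k XOR k = m1 XOR m2.
Step 3: 11001101 XOR 10001101 = 01000000 = 64.
Step 4: The key cancels out! An attacker learns m1 XOR m2 = 64, revealing the relationship between plaintexts.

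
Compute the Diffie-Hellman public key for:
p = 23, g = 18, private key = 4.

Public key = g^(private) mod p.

Step 1: A = g^a mod p = 18^4 mod 23.
  18^1 mod 23 = 18
  18^2 mod 23 = (18 * 18) mod 23 = 2
  18^3 mod 23 = (2 * 18) mod 23 = 13
  18^4 mod 23 = (13 * 18) mod 23 = 4
Result: A = 4.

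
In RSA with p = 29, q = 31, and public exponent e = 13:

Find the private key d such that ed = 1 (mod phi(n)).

Step 1: n = 29 * 31 = 899.
Step 2: phi(n) = 28 * 30 = 840.
Step 3: Find d such that 13 * d = 1 (mod 840).
Step 4: d = 13^(-1) mod 840 = 517.
Verification: 13 * 517 = 6721 = 8 * 840 + 1.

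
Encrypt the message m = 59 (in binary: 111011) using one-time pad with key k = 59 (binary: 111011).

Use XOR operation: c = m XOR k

Step 1: Write out the XOR operation bit by bit:
  Message: 111011
  Key:     111011
  XOR:     000000
Step 2: Convert to decimal: 000000 = 0.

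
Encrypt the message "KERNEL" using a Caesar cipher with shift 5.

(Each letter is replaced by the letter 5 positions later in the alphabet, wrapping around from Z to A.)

Step 1: For each letter, shift forward by 5 positions (mod 26).
  K (position 10) -> position (10+5) mod 26 = 15 -> P
  E (position 4) -> position (4+5) mod 26 = 9 -> J
  R (position 17) -> position (17+5) mod 26 = 22 -> W
  N (position 13) -> position (13+5) mod 26 = 18 -> S
  E (position 4) -> position (4+5) mod 26 = 9 -> J
  L (position 11) -> position (11+5) mod 26 = 16 -> Q
Result: PJWSJQ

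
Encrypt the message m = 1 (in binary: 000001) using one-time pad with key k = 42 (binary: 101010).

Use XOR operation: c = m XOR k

Step 1: Write out the XOR operation bit by bit:
  Message: 000001
  Key:     101010
  XOR:     101011
Step 2: Convert to decimal: 101011 = 43.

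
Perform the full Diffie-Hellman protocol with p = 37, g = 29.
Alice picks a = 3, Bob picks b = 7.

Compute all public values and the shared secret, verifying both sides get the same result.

Step 1: A = g^a mod p = 29^3 mod 37 = 6.
Step 2: B = g^b mod p = 29^7 mod 37 = 8.
Step 3: Alice computes s = B^a mod p = 8^3 mod 37 = 31.
Step 4: Bob computes s = A^b mod p = 6^7 mod 37 = 31.
Both sides agree: shared secret = 31.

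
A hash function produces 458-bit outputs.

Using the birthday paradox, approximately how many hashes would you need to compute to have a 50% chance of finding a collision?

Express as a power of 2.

Step 1: The birthday paradox gives collision probability ~50% after sqrt(2^n) = 2^(n/2) hashes.
Step 2: For 458-bit output: 2^(458/2) = 2^229.
Step 3: Approximately 2^229 hash computations needed.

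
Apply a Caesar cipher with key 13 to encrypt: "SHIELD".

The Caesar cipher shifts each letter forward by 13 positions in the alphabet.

Step 1: For each letter, shift forward by 13 positions (mod 26).
  S (position 18) -> position (18+13) mod 26 = 5 -> F
  H (position 7) -> position (7+13) mod 26 = 20 -> U
  I (position 8) -> position (8+13) mod 26 = 21 -> V
  E (position 4) -> position (4+13) mod 26 = 17 -> R
  L (position 11) -> position (11+13) mod 26 = 24 -> Y
  D (position 3) -> position (3+13) mod 26 = 16 -> Q
Result: FUVRYQ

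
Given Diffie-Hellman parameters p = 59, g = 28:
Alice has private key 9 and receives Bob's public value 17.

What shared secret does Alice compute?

Step 1: s = B^a mod p = 17^9 mod 59.
  17^1 mod 59 = 17
  17^2 mod 59 = (17 * 17) mod 59 = 53
  17^3 mod 59 = (53 * 17) mod 59 = 16
  17^4 mod 59 = (16 * 17) mod 59 = 36
  17^5 mod 59 = (36 * 17) mod 59 = 22
  17^6 mod 59 = (22 * 17) mod 59 = 20
  17^7 mod 59 = (20 * 17) mod 59 = 45
  17^8 mod 59 = (45 * 17) mod 59 = 57
  17^9 mod 59 = (57 * 17) mod 59 = 25
Result: shared secret = 25.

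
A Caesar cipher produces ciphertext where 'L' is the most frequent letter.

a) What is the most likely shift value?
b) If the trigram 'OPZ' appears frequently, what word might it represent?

Step 1: In English, 'E' is the most frequent letter (12.7%).
Step 2: The most frequent ciphertext letter is 'L' (position 11).
Step 3: Shift = (11 - 4) mod 26 = 7.
Step 4: Decrypt 'OPZ' by shifting back 7:
  O -> H
  P -> I
  Z -> S
Step 5: 'OPZ' decrypts to 'HIS'.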